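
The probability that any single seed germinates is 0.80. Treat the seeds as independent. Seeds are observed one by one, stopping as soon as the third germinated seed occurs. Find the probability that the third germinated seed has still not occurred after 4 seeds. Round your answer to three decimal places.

0.181

Needing more than 4 seeds ⇔ fewer than 3 successes in the first 4. With X ~ Binomial(4, 0.80), P(Y > 4) = P(X ≤ 2).
  k=0: C(4,0)·0.80^0·0.20^4 = 0.00160
  k=1: C(4,1)·0.80^1·0.20^3 = 0.02560
  k=2: C(4,2)·0.80^2·0.20^2 = 0.15360
P(X ≤ 2) = 0.18080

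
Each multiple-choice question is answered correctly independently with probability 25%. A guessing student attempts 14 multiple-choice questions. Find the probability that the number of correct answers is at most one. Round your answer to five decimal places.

X ~ Binomial(14, 0.25); P(X ≤ 1) = Σ C(14,k) p^k (1−p)^(14−k) over k:
  k=0: C(14,0)·0.25^0·0.75^14 = 0.0178179
  k=1: C(14,1)·0.25^1·0.75^13 = 0.0831504
Total = 0.1009684

0.10097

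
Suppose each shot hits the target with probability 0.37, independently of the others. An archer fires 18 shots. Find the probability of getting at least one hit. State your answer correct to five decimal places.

P(at least one) = 1 − P(none) = 1 − (1 − 0.37)^18
= 1 − 0.0002444 = 0.9997556

0.99976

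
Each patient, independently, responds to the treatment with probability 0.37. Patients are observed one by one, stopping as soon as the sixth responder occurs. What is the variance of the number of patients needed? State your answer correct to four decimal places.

Y = total patients until the sixth success; negative binomial with r=6, p=0.37.
Var(Y) = r(1−p)/p² = 6·0.63 / 0.37² = 27.611395

27.6114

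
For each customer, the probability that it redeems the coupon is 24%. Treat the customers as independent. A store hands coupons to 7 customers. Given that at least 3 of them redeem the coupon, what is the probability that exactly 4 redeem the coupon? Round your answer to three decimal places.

X ~ Binomial(7, 0.24). Want P(X=4 | X≥3) = P(X=4) / P(X≥3).
P(X=4) = C(7,4)·0.24^4·0.76^3 = 0.05097
P(X≥3) = 1 − 0.14645 − 0.32374 − 0.30670 = 0.22312
Ratio = 0.05097 / 0.22312 = 0.22847

0.228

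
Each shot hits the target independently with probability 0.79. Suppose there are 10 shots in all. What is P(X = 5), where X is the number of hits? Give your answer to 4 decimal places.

X ~ Binomial(n=10, p=0.79).
P(X=5) = C(10,5) · p^5 · (1−p)^5
= 252 · 0.30771 · 0.00040841 = 0.031669

0.0317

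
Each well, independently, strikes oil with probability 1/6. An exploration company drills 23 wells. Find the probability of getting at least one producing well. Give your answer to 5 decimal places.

P(at least one) = 1 − P(none) = 1 − (1 − 0.166667)^23
= 1 − 0.0150949 = 0.9849051

0.98491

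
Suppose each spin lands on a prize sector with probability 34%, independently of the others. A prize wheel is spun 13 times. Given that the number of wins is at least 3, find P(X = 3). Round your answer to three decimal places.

0.202

X ~ Binomial(13, 0.34). Want P(X=3 | X≥3) = P(X=3) / P(X≥3).
P(X=3) = C(13,3)·0.34^3·0.66^10 = 0.17630
P(X≥3) = 1 − 0.00451 − 0.03020 − 0.09333 = 0.87196
Ratio = 0.17630 / 0.87196 = 0.20218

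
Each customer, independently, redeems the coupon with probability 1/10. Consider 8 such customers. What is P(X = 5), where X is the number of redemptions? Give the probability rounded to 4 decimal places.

0.0004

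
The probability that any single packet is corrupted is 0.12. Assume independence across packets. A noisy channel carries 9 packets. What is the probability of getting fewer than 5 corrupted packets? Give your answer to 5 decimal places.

X ~ Binomial(9, 0.12); P(X ≤ 4) = Σ C(9,k) p^k (1−p)^(9−k) over k:
  k=0: C(9,0)·0.12^0·0.88^9 = 0.3164784
  k=1: C(9,1)·0.12^1·0.88^8 = 0.3884053
  k=2: C(9,2)·0.12^2·0.88^7 = 0.2118574
  k=3: C(9,3)·0.12^3·0.88^6 = 0.0674092
  k=4: C(9,4)·0.12^4·0.88^5 = 0.0137882
Total = 0.9979385

0.99794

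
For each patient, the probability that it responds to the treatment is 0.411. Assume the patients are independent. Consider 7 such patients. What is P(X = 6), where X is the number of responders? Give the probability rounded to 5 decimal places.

0.01987

X ~ Binomial(n=7, p=0.411).
P(X=6) = C(7,6) · p^6 · (1−p)^1
= 7 · 0.00482 · 0.589 = 0.0198730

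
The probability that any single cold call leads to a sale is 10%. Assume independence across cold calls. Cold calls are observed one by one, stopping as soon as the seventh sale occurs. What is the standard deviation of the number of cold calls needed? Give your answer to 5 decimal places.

25.09980

Y = total cold calls until the seventh success; negative binomial with r=7, p=0.10.
SD(Y) = √[r(1−p)/p²] = √(630.0000000) = 25.0998008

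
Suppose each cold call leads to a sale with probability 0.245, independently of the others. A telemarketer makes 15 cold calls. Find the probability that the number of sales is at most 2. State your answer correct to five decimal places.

X ~ Binomial(15, 0.245); P(X ≤ 2) = Σ C(15,k) p^k (1−p)^(15−k) over k:
  k=0: C(15,0)·0.245^0·0.755^15 = 0.0147640
  k=1: C(15,1)·0.245^1·0.755^14 = 0.0718645
  k=2: C(15,2)·0.245^2·0.755^13 = 0.1632420
Total = 0.2498705

0.24987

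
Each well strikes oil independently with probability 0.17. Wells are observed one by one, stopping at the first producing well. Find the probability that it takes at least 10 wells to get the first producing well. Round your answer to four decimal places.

0.1869

Y = number of wells to the first success; geometric, p = 0.17.
P(Y > 9) = P(first 9 all fail) = (1−p)^9 = 0.186940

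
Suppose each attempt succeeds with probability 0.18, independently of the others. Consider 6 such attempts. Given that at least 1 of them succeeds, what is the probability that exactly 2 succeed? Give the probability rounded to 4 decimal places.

0.3157

X ~ Binomial(6, 0.18). Want P(X=2 | X≥1) = P(X=2) / P(X≥1).
P(X=2) = C(6,2)·0.18^2·0.82^4 = 0.219731
P(X≥1) = 1 − 0.304007 = 0.695993
Ratio = 0.219731 / 0.695993 = 0.315709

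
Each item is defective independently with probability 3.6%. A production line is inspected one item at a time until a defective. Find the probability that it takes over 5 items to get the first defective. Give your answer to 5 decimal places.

0.83250

Y = number of items to the first success; geometric, p = 0.036.
P(Y > 5) = P(first 5 all fail) = (1−p)^5 = 0.8325018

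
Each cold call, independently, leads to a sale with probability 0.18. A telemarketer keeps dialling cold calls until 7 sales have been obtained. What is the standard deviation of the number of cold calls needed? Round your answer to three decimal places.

Y = total cold calls until the seventh success; negative binomial with r=7, p=0.18.
SD(Y) = √[r(1−p)/p²] = √(177.16049) = 13.31017

13.310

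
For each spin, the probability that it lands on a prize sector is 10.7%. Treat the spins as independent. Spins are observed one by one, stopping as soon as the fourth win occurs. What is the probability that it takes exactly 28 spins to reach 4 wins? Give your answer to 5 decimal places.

Y = trial on which the fourth success occurs; negative binomial, r=4, p=0.107.
P(Y=28) = C(27,3) · p^4 · (1−p)^24
= 2925 · 0.00013108 · 0.066136 = 0.0253569

0.02536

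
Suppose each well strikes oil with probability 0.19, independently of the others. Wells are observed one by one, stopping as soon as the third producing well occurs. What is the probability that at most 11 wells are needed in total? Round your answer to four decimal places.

0.3494

Finishing within 11 wells ⇔ at least 3 successes in the first 11. With X ~ Binomial(11, 0.19), P(Y ≤ 11) = 1 − P(X ≤ 2).
  k=0: C(11,0)·0.19^0·0.81^11 = 0.098477
  k=1: C(11,1)·0.19^1·0.81^10 = 0.254095
  k=2: C(11,2)·0.19^2·0.81^9 = 0.298013
1 − 0.650585 = 0.349415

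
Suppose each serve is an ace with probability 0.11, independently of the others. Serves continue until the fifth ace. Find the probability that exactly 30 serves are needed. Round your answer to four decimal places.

0.0208

Y = trial on which the fifth success occurs; negative binomial, r=5, p=0.11.
P(Y=30) = C(29,4) · p^5 · (1−p)^25
= 23751 · 1.6105e-05 · 0.054294 = 0.020768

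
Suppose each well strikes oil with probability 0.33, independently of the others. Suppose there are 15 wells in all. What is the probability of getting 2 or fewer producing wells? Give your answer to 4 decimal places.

0.0833

X ~ Binomial(15, 0.33); P(X ≤ 2) = Σ C(15,k) p^k (1−p)^(15−k) over k:
  k=0: C(15,0)·0.33^0·0.67^15 = 0.002461
  k=1: C(15,1)·0.33^1·0.67^14 = 0.018182
  k=2: C(15,2)·0.33^2·0.67^13 = 0.062689
Total = 0.083332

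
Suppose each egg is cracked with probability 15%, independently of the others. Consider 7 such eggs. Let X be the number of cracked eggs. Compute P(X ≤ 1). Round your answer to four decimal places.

0.7166

X ~ Binomial(7, 0.15); P(X ≤ 1) = Σ C(7,k) p^k (1−p)^(7−k) over k:
  k=0: C(7,0)·0.15^0·0.85^7 = 0.320577
  k=1: C(7,1)·0.15^1·0.85^6 = 0.396007
Total = 0.716584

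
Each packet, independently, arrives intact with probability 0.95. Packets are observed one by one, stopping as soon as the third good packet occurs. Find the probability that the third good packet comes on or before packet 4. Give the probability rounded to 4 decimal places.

0.9860

Finishing within 4 packets ⇔ at least 3 successes in the first 4. With X ~ Binomial(4, 0.95), P(Y ≤ 4) = 1 − P(X ≤ 2).
  k=0: C(4,0)·0.95^0·0.05^4 = 0.000006
  k=1: C(4,1)·0.95^1·0.05^3 = 0.000475
  k=2: C(4,2)·0.95^2·0.05^2 = 0.013537
1 − 0.014019 = 0.985981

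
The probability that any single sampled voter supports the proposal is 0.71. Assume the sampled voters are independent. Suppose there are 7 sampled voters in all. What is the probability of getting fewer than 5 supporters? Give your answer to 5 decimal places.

0.33036

X ~ Binomial(7, 0.71); P(X ≤ 4) = Σ C(7,k) p^k (1−p)^(7−k) over k:
  k=0: C(7,0)·0.71^0·0.29^7 = 0.0001725
  k=1: C(7,1)·0.71^1·0.29^6 = 0.0029563
  k=2: C(7,2)·0.71^2·0.29^5 = 0.0217133
  k=3: C(7,3)·0.71^3·0.29^4 = 0.0886003
  k=4: C(7,4)·0.71^4·0.29^3 = 0.2169179
Total = 0.3303603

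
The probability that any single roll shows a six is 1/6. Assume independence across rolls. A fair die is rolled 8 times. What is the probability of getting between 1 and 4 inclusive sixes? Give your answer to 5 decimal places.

0.76282

X ~ Binomial(8, 0.166667); P(1 ≤ X ≤ 4) = Σ C(8,k) p^k (1−p)^(8−k) over k:
  k=1: C(8,1)·0.166667^1·0.833333^7 = 0.3721089
  k=2: C(8,2)·0.166667^2·0.833333^6 = 0.2604762
  k=3: C(8,3)·0.166667^3·0.833333^5 = 0.1041905
  k=4: C(8,4)·0.166667^4·0.833333^4 = 0.0260476
Total = 0.7628232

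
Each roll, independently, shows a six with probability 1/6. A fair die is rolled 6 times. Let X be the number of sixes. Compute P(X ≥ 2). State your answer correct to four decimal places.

X ~ Binomial(6, 0.166667); P(X ≥ 2) = Σ C(6,k) p^k (1−p)^(6−k) over k:
  k=2: C(6,2)·0.166667^2·0.833333^4 = 0.200939
  k=3: C(6,3)·0.166667^3·0.833333^3 = 0.053584
  k=4: C(6,4)·0.166667^4·0.833333^2 = 0.008038
  k=5: C(6,5)·0.166667^5·0.833333^1 = 0.000643
  k=6: C(6,6)·0.166667^6·0.833333^0 = 0.000021
Total = 0.263224

0.2632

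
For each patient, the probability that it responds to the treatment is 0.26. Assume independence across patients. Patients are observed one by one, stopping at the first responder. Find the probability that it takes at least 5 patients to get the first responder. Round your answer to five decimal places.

Y = number of patients to the first success; geometric, p = 0.26.
P(Y > 4) = P(first 4 all fail) = (1−p)^4 = 0.2998658

0.29987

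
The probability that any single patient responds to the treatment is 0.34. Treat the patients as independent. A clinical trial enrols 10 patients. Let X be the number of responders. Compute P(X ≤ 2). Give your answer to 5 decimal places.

0.28377

X ~ Binomial(10, 0.34); P(X ≤ 2) = Σ C(10,k) p^k (1−p)^(10−k) over k:
  k=0: C(10,0)·0.34^0·0.66^10 = 0.0156834
  k=1: C(10,1)·0.34^1·0.66^9 = 0.0807931
  k=2: C(10,2)·0.34^2·0.66^8 = 0.1872931
Total = 0.2837696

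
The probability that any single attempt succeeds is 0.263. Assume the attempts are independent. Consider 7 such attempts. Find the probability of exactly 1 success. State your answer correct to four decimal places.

0.2950

X ~ Binomial(n=7, p=0.263).
P(X=1) = C(7,1) · p^1 · (1−p)^6
= 7 · 0.263 · 0.16025 = 0.295025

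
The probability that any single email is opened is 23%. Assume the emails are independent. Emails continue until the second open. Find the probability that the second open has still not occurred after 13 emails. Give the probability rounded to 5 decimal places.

Needing more than 13 emails ⇔ fewer than 2 successes in the first 13. With X ~ Binomial(13, 0.23), P(Y > 13) = P(X ≤ 1).
  k=0: C(13,0)·0.23^0·0.77^13 = 0.0334487
  k=1: C(13,1)·0.23^1·0.77^12 = 0.1298853
P(X ≤ 1) = 0.1633340

0.16333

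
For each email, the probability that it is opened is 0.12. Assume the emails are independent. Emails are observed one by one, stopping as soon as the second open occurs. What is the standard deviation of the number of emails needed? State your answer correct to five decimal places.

Y = total emails until the second success; negative binomial with r=2, p=0.12.
SD(Y) = √[r(1−p)/p²] = √(122.2222222) = 11.0554160

11.05542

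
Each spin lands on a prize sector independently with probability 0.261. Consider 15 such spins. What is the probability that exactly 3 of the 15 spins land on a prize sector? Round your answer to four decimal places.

0.2146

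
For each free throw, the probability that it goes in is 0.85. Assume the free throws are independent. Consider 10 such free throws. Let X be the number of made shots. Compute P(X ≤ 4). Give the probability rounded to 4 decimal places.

0.0014

X ~ Binomial(10, 0.85); P(X ≤ 4) = Σ C(10,k) p^k (1−p)^(10−k) over k:
  k=0: C(10,0)·0.85^0·0.15^10 = 0.000000
  k=1: C(10,1)·0.85^1·0.15^9 = 0.000000
  k=2: C(10,2)·0.85^2·0.15^8 = 0.000008
  k=3: C(10,3)·0.85^3·0.15^7 = 0.000126
  k=4: C(10,4)·0.85^4·0.15^6 = 0.001249
Total = 0.001383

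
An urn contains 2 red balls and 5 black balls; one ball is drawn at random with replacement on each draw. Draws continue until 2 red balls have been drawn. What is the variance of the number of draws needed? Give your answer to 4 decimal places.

17.5000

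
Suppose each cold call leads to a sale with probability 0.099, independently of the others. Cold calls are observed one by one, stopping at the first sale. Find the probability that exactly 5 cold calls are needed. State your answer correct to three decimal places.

Geometric (trials to first success), p = 0.099.
P(Y = 5) = (1−p)^4 · p = 0.65902 · 0.099 = 0.06524

0.065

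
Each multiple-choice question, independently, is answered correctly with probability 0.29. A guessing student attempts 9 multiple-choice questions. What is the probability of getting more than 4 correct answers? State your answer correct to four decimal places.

X ~ Binomial(9, 0.29); P(X ≥ 5) = Σ C(9,k) p^k (1−p)^(9−k) over k:
  k=5: C(9,5)·0.29^5·0.71^4 = 0.065674
  k=6: C(9,6)·0.29^6·0.71^3 = 0.017883
  k=7: C(9,7)·0.29^7·0.71^2 = 0.003130
  k=8: C(9,8)·0.29^8·0.71^1 = 0.000320
  k=9: C(9,9)·0.29^9·0.71^0 = 0.000015
Total = 0.087022

0.0870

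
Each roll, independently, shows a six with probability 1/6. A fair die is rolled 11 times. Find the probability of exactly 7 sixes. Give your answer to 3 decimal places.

0.001

X ~ Binomial(n=11, p=0.166667).
P(X=7) = C(11,7) · p^7 · (1−p)^4
= 330 · 3.5722e-06 · 0.48225 = 0.00057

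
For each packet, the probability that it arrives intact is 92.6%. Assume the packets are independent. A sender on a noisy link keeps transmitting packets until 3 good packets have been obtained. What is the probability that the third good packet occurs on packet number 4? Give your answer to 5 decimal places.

Y = trial on which the third success occurs; negative binomial, r=3, p=0.926.
P(Y=4) = C(3,2) · p^3 · (1−p)^1
= 3 · 0.79402 · 0.074 = 0.1762731

0.17627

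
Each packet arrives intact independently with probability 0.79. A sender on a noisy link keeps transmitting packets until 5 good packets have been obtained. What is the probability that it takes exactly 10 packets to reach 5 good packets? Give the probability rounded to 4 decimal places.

0.0158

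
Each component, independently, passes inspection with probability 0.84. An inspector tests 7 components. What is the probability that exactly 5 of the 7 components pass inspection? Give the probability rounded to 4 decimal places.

0.2248

X ~ Binomial(n=7, p=0.84).
P(X=5) = C(7,5) · p^5 · (1−p)^2
= 21 · 0.41821 · 0.0256 = 0.224831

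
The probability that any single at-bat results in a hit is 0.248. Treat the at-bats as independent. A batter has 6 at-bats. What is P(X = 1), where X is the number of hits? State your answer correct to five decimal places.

X ~ Binomial(n=6, p=0.248).
P(X=1) = C(6,1) · p^1 · (1−p)^5
= 6 · 0.248 · 0.24049 = 0.3578427

0.35784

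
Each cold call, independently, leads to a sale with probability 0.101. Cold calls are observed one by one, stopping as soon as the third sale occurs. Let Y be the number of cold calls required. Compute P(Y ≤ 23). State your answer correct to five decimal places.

0.41450

Finishing within 23 cold calls ⇔ at least 3 successes in the first 23. With X ~ Binomial(23, 0.101), P(Y ≤ 23) = 1 − P(X ≤ 2).
  k=0: C(23,0)·0.101^0·0.899^23 = 0.0863919
  k=1: C(23,1)·0.101^1·0.899^22 = 0.2232351
  k=2: C(23,2)·0.101^2·0.899^21 = 0.2758778
1 − 0.5855048 = 0.4144952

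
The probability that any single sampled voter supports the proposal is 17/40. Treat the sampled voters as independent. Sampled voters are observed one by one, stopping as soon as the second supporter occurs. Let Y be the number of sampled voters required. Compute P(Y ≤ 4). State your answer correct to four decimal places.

0.5675

Finishing within 4 sampled voters ⇔ at least 2 successes in the first 4. With X ~ Binomial(4, 0.425), P(Y ≤ 4) = 1 − P(X ≤ 1).
  k=0: C(4,0)·0.425^0·0.575^4 = 0.109313
  k=1: C(4,1)·0.425^1·0.575^3 = 0.323186
1 − 0.432499 = 0.567501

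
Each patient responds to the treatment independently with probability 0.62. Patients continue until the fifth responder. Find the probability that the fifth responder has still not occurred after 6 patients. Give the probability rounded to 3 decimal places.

Needing more than 6 patients ⇔ fewer than 5 successes in the first 6. With X ~ Binomial(6, 0.62), P(Y > 6) = P(X ≤ 4).
  k=0: C(6,0)·0.62^0·0.38^6 = 0.00301
  k=1: C(6,1)·0.62^1·0.38^5 = 0.02948
  k=2: C(6,2)·0.62^2·0.38^4 = 0.12023
  k=3: C(6,3)·0.62^3·0.38^3 = 0.26155
  k=4: C(6,4)·0.62^4·0.38^2 = 0.32006
P(X ≤ 4) = 0.73432

0.734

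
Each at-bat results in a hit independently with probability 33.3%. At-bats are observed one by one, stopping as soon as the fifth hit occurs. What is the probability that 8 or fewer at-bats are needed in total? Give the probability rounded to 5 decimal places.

0.08760

Finishing within 8 at-bats ⇔ at least 5 successes in the first 8. With X ~ Binomial(8, 0.333), P(Y ≤ 8) = 1 − P(X ≤ 4).
  k=0: C(8,0)·0.333^0·0.667^8 = 0.0391748
  k=1: C(8,1)·0.333^1·0.667^7 = 0.1564642
  k=2: C(8,2)·0.333^2·0.667^6 = 0.2734019
  k=3: C(8,3)·0.333^3·0.667^5 = 0.2729920
  k=4: C(8,4)·0.333^4·0.667^4 = 0.1703642
1 − 0.9123971 = 0.0876029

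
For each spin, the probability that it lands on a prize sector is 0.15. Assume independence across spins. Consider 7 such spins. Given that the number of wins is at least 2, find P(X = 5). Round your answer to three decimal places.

0.004

X ~ Binomial(7, 0.15). Want P(X=5 | X≥2) = P(X=5) / P(X≥2).
P(X=5) = C(7,5)·0.15^5·0.85^2 = 0.00115
P(X≥2) = 1 − 0.32058 − 0.39601 = 0.28342
Ratio = 0.00115 / 0.28342 = 0.00407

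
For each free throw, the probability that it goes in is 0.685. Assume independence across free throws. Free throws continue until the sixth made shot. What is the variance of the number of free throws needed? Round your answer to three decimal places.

4.028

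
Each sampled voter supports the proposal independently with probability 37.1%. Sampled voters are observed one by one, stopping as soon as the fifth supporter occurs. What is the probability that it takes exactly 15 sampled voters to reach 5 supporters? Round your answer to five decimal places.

Y = trial on which the fifth success occurs; negative binomial, r=5, p=0.371.
P(Y=15) = C(14,4) · p^5 · (1−p)^10
= 1001 · 0.0070286 · 0.0096941 = 0.0682040

0.06820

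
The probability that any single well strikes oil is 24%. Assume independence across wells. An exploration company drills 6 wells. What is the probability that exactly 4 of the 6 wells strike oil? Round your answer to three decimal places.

0.029

X ~ Binomial(n=6, p=0.24).
P(X=4) = C(6,4) · p^4 · (1−p)^2
= 15 · 0.0033178 · 0.5776 = 0.02875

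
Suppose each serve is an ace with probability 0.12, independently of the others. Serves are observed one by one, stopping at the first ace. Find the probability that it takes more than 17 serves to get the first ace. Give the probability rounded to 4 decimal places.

0.1138

Y = number of serves to the first success; geometric, p = 0.12.
P(Y > 17) = P(first 17 all fail) = (1−p)^17 = 0.113817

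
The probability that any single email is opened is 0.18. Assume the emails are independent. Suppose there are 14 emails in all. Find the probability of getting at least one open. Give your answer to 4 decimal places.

0.9379

P(at least one) = 1 − P(none) = 1 − (1 − 0.18)^14
= 1 − 0.062143 = 0.937857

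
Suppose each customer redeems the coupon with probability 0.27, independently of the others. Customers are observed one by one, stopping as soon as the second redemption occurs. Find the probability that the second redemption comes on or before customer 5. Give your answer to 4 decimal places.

0.4093

Finishing within 5 customers ⇔ at least 2 successes in the first 5. With X ~ Binomial(5, 0.27), P(Y ≤ 5) = 1 − P(X ≤ 1).
  k=0: C(5,0)·0.27^0·0.73^5 = 0.207307
  k=1: C(5,1)·0.27^1·0.73^4 = 0.383376
1 − 0.590683 = 0.409317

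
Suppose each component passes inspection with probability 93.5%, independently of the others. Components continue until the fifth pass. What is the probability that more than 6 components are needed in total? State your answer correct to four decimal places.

Needing more than 6 components ⇔ fewer than 5 successes in the first 6. With X ~ Binomial(6, 0.935), P(Y > 6) = P(X ≤ 4).
  k=0: C(6,0)·0.935^0·0.065^6 = 0.000000
  k=1: C(6,1)·0.935^1·0.065^5 = 0.000007
  k=2: C(6,2)·0.935^2·0.065^4 = 0.000234
  k=3: C(6,3)·0.935^3·0.065^3 = 0.004490
  k=4: C(6,4)·0.935^4·0.065^2 = 0.048436
P(X ≤ 4) = 0.053166

0.0532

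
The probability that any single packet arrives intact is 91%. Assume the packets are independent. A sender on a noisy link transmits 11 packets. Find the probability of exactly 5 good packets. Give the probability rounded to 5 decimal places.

X ~ Binomial(n=11, p=0.91).
P(X=5) = C(11,5) · p^5 · (1−p)^6
= 462 · 0.62403 · 5.3144e-07 = 0.0001532

0.00015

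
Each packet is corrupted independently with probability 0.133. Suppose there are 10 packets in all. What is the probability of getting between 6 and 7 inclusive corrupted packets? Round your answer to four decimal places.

0.0007

X ~ Binomial(10, 0.133); P(6 ≤ X ≤ 7) = Σ C(10,k) p^k (1−p)^(10−k) over k:
  k=6: C(10,6)·0.133^6·0.867^4 = 0.000657
  k=7: C(10,7)·0.133^7·0.867^3 = 0.000058
Total = 0.000714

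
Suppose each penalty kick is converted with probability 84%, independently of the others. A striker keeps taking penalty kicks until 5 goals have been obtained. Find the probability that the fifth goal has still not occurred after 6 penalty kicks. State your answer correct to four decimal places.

0.2472

Needing more than 6 penalty kicks ⇔ fewer than 5 successes in the first 6. With X ~ Binomial(6, 0.84), P(Y > 6) = P(X ≤ 4).
  k=0: C(6,0)·0.84^0·0.16^6 = 0.000017
  k=1: C(6,1)·0.84^1·0.16^5 = 0.000528
  k=2: C(6,2)·0.84^2·0.16^4 = 0.006936
  k=3: C(6,3)·0.84^3·0.16^3 = 0.048554
  k=4: C(6,4)·0.84^4·0.16^2 = 0.191183
P(X ≤ 4) = 0.247219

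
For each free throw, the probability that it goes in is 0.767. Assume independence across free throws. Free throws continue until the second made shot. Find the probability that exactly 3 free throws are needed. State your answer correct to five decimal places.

0.27414

Y = trial on which the second success occurs; negative binomial, r=2, p=0.767.
P(Y=3) = C(2,1) · p^2 · (1−p)^1
= 2 · 0.58829 · 0.233 = 0.2741427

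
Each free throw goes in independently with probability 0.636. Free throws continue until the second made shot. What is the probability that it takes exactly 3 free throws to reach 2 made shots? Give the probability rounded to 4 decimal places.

0.2945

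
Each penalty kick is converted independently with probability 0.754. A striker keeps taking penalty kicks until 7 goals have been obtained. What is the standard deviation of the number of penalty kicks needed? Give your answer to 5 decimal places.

Y = total penalty kicks until the seventh success; negative binomial with r=7, p=0.754.
SD(Y) = √[r(1−p)/p²] = √(3.0289385) = 1.7403846

1.74038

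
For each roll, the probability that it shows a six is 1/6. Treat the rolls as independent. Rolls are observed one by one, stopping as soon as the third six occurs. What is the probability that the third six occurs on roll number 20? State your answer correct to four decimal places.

Y = trial on which the third success occurs; negative binomial, r=3, p=0.166667.
P(Y=20) = C(19,2) · p^3 · (1−p)^17
= 171 · 0.0046296 · 0.045073 = 0.035683

0.0357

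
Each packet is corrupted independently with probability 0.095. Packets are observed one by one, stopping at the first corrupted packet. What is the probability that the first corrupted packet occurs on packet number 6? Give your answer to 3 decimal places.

Geometric (trials to first success), p = 0.095.
P(Y = 6) = (1−p)^5 · p = 0.60708 · 0.095 = 0.05767

0.058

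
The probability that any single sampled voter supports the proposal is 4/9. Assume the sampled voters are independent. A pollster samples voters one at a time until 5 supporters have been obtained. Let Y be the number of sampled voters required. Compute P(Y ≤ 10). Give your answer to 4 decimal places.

Finishing within 10 sampled voters ⇔ at least 5 successes in the first 10. With X ~ Binomial(10, 0.444444), P(Y ≤ 10) = 1 − P(X ≤ 4).
  k=0: C(10,0)·0.444444^0·0.555556^10 = 0.002801
  k=1: C(10,1)·0.444444^1·0.555556^9 = 0.022406
  k=2: C(10,2)·0.444444^2·0.555556^8 = 0.080662
  k=3: C(10,3)·0.444444^3·0.555556^7 = 0.172078
  k=4: C(10,4)·0.444444^4·0.555556^6 = 0.240910
1 − 0.518856 = 0.481144

0.4811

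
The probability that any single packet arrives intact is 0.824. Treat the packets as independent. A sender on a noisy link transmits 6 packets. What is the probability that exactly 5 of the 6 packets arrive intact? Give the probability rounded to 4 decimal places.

X ~ Binomial(n=6, p=0.824).
P(X=5) = C(6,5) · p^5 · (1−p)^1
= 6 · 0.37987 · 0.176 = 0.401144

0.4011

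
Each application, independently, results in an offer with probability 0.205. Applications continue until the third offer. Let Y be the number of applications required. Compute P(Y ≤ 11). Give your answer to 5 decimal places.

Finishing within 11 applications ⇔ at least 3 successes in the first 11. With X ~ Binomial(11, 0.205), P(Y ≤ 11) = 1 − P(X ≤ 2).
  k=0: C(11,0)·0.205^0·0.795^11 = 0.0801749
  k=1: C(11,1)·0.205^1·0.795^10 = 0.2274143
  k=2: C(11,2)·0.205^2·0.795^9 = 0.2932072
1 − 0.6007964 = 0.3992036

0.39920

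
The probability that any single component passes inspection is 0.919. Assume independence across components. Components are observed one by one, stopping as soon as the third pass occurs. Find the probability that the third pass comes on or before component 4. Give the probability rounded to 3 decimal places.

0.965

Finishing within 4 components ⇔ at least 3 successes in the first 4. With X ~ Binomial(4, 0.919), P(Y ≤ 4) = 1 − P(X ≤ 2).
  k=0: C(4,0)·0.919^0·0.081^4 = 0.00004
  k=1: C(4,1)·0.919^1·0.081^3 = 0.00195
  k=2: C(4,2)·0.919^2·0.081^2 = 0.03325
1 − 0.03524 = 0.96476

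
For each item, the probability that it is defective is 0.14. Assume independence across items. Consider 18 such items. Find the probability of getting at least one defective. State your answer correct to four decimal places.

P(at least one) = 1 − P(none) = 1 − (1 − 0.14)^18
= 1 − 0.066217 = 0.933783

0.9338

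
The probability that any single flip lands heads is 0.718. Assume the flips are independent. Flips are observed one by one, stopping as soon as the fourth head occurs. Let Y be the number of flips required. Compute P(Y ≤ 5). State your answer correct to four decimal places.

Finishing within 5 flips ⇔ at least 4 successes in the first 5. With X ~ Binomial(5, 0.718), P(Y ≤ 5) = 1 − P(X ≤ 3).
  k=0: C(5,0)·0.718^0·0.282^5 = 0.001783
  k=1: C(5,1)·0.718^1·0.282^4 = 0.022703
  k=2: C(5,2)·0.718^2·0.282^3 = 0.115610
  k=3: C(5,3)·0.718^3·0.282^2 = 0.294355
1 − 0.434452 = 0.565548

0.5655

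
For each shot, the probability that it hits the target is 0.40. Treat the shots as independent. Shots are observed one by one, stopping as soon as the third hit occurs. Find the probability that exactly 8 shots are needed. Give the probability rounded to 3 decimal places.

Y = trial on which the third success occurs; negative binomial, r=3, p=0.40.
P(Y=8) = C(7,2) · p^3 · (1−p)^5
= 21 · 0.064 · 0.07776 = 0.10451

0.105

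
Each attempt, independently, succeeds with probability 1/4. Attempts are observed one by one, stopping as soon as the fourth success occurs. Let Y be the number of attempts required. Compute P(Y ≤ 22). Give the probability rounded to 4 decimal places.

0.8376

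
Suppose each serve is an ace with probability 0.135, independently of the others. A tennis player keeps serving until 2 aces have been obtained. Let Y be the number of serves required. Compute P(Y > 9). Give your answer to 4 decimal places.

0.6519

Needing more than 9 serves ⇔ fewer than 2 successes in the first 9. With X ~ Binomial(9, 0.135), P(Y > 9) = P(X ≤ 1).
  k=0: C(9,0)·0.135^0·0.865^9 = 0.271110
  k=1: C(9,1)·0.135^1·0.865^8 = 0.380807
P(X ≤ 1) = 0.651917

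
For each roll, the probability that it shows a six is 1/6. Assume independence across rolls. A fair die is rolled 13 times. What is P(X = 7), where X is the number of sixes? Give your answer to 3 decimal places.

0.002

X ~ Binomial(n=13, p=0.166667).
P(X=7) = C(13,7) · p^7 · (1−p)^6
= 1716 · 3.5722e-06 · 0.3349 = 0.00205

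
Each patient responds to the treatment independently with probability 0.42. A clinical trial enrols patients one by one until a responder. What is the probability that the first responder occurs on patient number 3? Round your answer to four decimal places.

Geometric (trials to first success), p = 0.42.
P(Y = 3) = (1−p)^2 · p = 0.3364 · 0.42 = 0.141288

0.1413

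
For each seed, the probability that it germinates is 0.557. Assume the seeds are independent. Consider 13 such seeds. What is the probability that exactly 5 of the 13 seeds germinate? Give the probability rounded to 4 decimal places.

0.1023

X ~ Binomial(n=13, p=0.557).
P(X=5) = C(13,5) · p^5 · (1−p)^8
= 1287 · 0.053614 · 0.0014833 = 0.102349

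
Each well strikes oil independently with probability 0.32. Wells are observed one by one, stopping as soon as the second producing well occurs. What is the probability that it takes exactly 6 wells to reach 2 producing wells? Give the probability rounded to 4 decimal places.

Y = trial on which the second success occurs; negative binomial, r=2, p=0.32.
P(Y=6) = C(5,1) · p^2 · (1−p)^4
= 5 · 0.1024 · 0.21381 = 0.109473

0.1095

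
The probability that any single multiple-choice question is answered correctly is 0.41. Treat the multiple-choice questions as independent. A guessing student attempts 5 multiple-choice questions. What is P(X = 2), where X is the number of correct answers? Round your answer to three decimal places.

X ~ Binomial(n=5, p=0.41).
P(X=2) = C(5,2) · p^2 · (1−p)^3
= 10 · 0.1681 · 0.20538 = 0.34524

0.345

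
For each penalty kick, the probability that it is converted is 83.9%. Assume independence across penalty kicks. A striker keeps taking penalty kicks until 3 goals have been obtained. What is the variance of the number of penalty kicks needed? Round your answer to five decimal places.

Y = total penalty kicks until the third success; negative binomial with r=3, p=0.839.
Var(Y) = r(1−p)/p² = 3·0.161 / 0.839² = 0.6861565

0.68616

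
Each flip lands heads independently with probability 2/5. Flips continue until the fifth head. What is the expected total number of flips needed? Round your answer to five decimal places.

12.50000

Y = total flips until the fifth success; negative binomial with r=5, p=0.40.
E[Y] = r / p = 5 / 0.40 = 12.5000000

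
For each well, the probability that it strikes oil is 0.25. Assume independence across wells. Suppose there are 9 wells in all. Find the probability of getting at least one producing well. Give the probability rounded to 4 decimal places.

0.9249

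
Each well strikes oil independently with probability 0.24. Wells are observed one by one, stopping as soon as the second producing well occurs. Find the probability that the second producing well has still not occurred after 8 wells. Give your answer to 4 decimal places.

0.3925

Needing more than 8 wells ⇔ fewer than 2 successes in the first 8. With X ~ Binomial(8, 0.24), P(Y > 8) = P(X ≤ 1).
  k=0: C(8,0)·0.24^0·0.76^8 = 0.111303
  k=1: C(8,1)·0.24^1·0.76^7 = 0.281188
P(X ≤ 1) = 0.392491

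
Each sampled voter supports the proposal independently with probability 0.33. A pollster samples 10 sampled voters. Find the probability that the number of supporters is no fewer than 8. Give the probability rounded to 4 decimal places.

X ~ Binomial(10, 0.33); P(X ≥ 8) = Σ C(10,k) p^k (1−p)^(10−k) over k:
  k=8: C(10,8)·0.33^8·0.67^2 = 0.002841
  k=9: C(10,9)·0.33^9·0.67^1 = 0.000311
  k=10: C(10,10)·0.33^10·0.67^0 = 0.000015
Total = 0.003167

0.0032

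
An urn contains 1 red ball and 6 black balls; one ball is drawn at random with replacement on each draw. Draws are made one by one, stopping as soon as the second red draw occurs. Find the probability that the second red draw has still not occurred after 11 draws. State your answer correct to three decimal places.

Needing more than 11 draws ⇔ fewer than 2 successes in the first 11. With X ~ Binomial(11, 0.142857), P(Y > 11) = P(X ≤ 1).
  k=0: C(11,0)·0.142857^0·0.857143^11 = 0.18348
  k=1: C(11,1)·0.142857^1·0.857143^10 = 0.33638
P(X ≤ 1) = 0.51986

0.520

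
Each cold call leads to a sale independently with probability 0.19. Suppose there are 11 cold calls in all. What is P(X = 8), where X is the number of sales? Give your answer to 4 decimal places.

0.0001

X ~ Binomial(n=11, p=0.19).
P(X=8) = C(11,8) · p^8 · (1−p)^3
= 165 · 1.6984e-06 · 0.53144 = 0.000149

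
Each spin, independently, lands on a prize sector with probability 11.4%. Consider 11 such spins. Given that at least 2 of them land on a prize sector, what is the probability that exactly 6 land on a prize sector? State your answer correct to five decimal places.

X ~ Binomial(11, 0.114). Want P(X=6 | X≥2) = P(X=6) / P(X≥2).
P(X=6) = C(11,6)·0.114^6·0.886^5 = 0.0005537
P(X≥2) = 1 − 0.2641015 − 0.3737961 = 0.3621024
Ratio = 0.0005537 / 0.3621024 = 0.0015290

0.00153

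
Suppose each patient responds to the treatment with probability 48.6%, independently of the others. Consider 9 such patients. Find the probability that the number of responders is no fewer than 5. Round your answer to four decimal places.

X ~ Binomial(9, 0.486); P(X ≥ 5) = Σ C(9,k) p^k (1−p)^(9−k) over k:
  k=5: C(9,5)·0.486^5·0.514^4 = 0.238454
  k=6: C(9,6)·0.486^6·0.514^3 = 0.150309
  k=7: C(9,7)·0.486^7·0.514^2 = 0.060909
  k=8: C(9,8)·0.486^8·0.514^1 = 0.014398
  k=9: C(9,9)·0.486^9·0.514^0 = 0.001513
Total = 0.465583

0.4656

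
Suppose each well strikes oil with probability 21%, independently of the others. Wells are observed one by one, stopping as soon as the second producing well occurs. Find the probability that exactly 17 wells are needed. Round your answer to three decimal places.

Y = trial on which the second success occurs; negative binomial, r=2, p=0.21.
P(Y=17) = C(16,1) · p^2 · (1−p)^15
= 16 · 0.0441 · 0.029134 = 0.02056

0.021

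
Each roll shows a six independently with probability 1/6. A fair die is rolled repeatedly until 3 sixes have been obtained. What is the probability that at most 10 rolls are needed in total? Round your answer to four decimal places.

Finishing within 10 rolls ⇔ at least 3 successes in the first 10. With X ~ Binomial(10, 0.166667), P(Y ≤ 10) = 1 − P(X ≤ 2).
  k=0: C(10,0)·0.166667^0·0.833333^10 = 0.161506
  k=1: C(10,1)·0.166667^1·0.833333^9 = 0.323011
  k=2: C(10,2)·0.166667^2·0.833333^8 = 0.290710
1 − 0.775227 = 0.224773

0.2248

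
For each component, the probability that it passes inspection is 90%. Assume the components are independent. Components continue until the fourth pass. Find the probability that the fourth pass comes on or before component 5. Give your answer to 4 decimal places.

0.9185

Finishing within 5 components ⇔ at least 4 successes in the first 5. With X ~ Binomial(5, 0.90), P(Y ≤ 5) = 1 − P(X ≤ 3).
  k=0: C(5,0)·0.90^0·0.10^5 = 0.000010
  k=1: C(5,1)·0.90^1·0.10^4 = 0.000450
  k=2: C(5,2)·0.90^2·0.10^3 = 0.008100
  k=3: C(5,3)·0.90^3·0.10^2 = 0.072900
1 − 0.081460 = 0.918540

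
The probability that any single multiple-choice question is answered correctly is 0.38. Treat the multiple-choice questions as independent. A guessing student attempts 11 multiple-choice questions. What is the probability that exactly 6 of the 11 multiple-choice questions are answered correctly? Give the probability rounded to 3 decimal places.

X ~ Binomial(n=11, p=0.38).
P(X=6) = C(11,6) · p^6 · (1−p)^5
= 462 · 0.0030109 · 0.091613 = 0.12744

0.127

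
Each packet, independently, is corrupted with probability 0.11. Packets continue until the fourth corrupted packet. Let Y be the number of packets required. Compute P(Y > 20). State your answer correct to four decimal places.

0.8290

Needing more than 20 packets ⇔ fewer than 4 successes in the first 20. With X ~ Binomial(20, 0.11), P(Y > 20) = P(X ≤ 3).
  k=0: C(20,0)·0.11^0·0.89^20 = 0.097230
  k=1: C(20,1)·0.11^1·0.89^19 = 0.240344
  k=2: C(20,2)·0.11^2·0.89^18 = 0.282201
  k=3: C(20,3)·0.11^3·0.89^17 = 0.209273
P(X ≤ 3) = 0.829048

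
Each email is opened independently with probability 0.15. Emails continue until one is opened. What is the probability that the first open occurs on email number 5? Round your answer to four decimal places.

0.0783

Geometric (trials to first success), p = 0.15.
P(Y = 5) = (1−p)^4 · p = 0.52201 · 0.15 = 0.078301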